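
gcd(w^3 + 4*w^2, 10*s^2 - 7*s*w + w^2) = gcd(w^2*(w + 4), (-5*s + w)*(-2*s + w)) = 1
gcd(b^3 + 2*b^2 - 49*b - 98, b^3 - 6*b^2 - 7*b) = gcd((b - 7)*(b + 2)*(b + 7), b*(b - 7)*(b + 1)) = b - 7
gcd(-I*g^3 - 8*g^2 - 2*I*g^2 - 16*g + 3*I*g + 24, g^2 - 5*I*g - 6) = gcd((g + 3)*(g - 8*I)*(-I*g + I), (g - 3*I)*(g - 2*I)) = 1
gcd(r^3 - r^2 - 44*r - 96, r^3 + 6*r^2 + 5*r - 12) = r^2 + 7*r + 12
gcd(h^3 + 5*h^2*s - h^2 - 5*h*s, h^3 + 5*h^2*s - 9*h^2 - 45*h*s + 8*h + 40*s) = h^2 + 5*h*s - h - 5*s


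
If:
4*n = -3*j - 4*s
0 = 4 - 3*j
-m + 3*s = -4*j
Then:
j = 4/3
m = 3*s + 16/3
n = -s - 1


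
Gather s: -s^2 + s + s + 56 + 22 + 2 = -s^2 + 2*s + 80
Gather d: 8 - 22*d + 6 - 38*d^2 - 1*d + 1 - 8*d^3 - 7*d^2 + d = -8*d^3 - 45*d^2 - 22*d + 15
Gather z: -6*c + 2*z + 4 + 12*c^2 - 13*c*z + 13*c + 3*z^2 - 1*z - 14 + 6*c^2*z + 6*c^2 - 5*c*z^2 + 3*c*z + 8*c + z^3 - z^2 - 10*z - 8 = 18*c^2 + 15*c + z^3 + z^2*(2 - 5*c) + z*(6*c^2 - 10*c - 9) - 18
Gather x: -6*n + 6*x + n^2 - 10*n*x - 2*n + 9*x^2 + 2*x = n^2 - 8*n + 9*x^2 + x*(8 - 10*n)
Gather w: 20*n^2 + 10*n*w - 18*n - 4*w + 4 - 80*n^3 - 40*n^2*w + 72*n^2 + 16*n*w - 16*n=-80*n^3 + 92*n^2 - 34*n + w*(-40*n^2 + 26*n - 4) + 4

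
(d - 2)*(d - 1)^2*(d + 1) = d^4 - 3*d^3 + d^2 + 3*d - 2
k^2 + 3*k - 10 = (k - 2)*(k + 5)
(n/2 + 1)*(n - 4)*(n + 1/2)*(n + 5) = n^4/2 + 7*n^3/4 - 33*n^2/4 - 49*n/2 - 10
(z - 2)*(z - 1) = z^2 - 3*z + 2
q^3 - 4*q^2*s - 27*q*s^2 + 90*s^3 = (q - 6*s)*(q - 3*s)*(q + 5*s)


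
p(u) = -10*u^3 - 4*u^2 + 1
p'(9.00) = -2502.00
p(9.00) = -7613.00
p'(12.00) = -4416.00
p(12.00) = -17855.00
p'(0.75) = -22.88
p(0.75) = -5.47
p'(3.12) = -316.99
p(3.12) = -341.65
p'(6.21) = -1206.60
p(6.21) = -2548.09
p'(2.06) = -143.79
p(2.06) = -103.39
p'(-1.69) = -72.16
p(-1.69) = 37.84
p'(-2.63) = -186.47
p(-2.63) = 155.25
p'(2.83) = -262.91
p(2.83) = -257.69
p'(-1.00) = -22.00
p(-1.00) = 7.00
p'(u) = -30*u^2 - 8*u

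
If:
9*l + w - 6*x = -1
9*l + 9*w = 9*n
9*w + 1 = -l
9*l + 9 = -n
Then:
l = -80/89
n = -81/89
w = -1/89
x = -316/267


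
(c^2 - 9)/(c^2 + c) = (c^2 - 9)/(c*(c + 1))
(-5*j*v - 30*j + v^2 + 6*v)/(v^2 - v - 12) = (5*j*v + 30*j - v^2 - 6*v)/(-v^2 + v + 12)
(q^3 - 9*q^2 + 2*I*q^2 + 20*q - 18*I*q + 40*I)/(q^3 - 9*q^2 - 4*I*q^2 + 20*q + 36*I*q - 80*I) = (q + 2*I)/(q - 4*I)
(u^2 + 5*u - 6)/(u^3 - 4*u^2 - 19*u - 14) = (-u^2 - 5*u + 6)/(-u^3 + 4*u^2 + 19*u + 14)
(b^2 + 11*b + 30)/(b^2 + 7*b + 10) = (b + 6)/(b + 2)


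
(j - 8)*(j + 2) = j^2 - 6*j - 16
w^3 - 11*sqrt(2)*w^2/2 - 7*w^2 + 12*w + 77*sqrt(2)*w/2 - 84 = (w - 7)*(w - 4*sqrt(2))*(w - 3*sqrt(2)/2)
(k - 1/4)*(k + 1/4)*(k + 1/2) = k^3 + k^2/2 - k/16 - 1/32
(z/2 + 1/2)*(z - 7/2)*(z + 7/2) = z^3/2 + z^2/2 - 49*z/8 - 49/8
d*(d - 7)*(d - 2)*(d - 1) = d^4 - 10*d^3 + 23*d^2 - 14*d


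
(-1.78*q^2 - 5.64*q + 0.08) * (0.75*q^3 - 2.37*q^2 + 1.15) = -1.335*q^5 - 0.0113999999999992*q^4 + 13.4268*q^3 - 2.2366*q^2 - 6.486*q + 0.092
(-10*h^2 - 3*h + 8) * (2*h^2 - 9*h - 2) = -20*h^4 + 84*h^3 + 63*h^2 - 66*h - 16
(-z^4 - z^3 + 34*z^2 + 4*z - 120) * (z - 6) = -z^5 + 5*z^4 + 40*z^3 - 200*z^2 - 144*z + 720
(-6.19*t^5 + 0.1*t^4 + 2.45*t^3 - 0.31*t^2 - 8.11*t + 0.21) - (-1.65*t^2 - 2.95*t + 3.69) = -6.19*t^5 + 0.1*t^4 + 2.45*t^3 + 1.34*t^2 - 5.16*t - 3.48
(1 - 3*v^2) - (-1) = 2 - 3*v^2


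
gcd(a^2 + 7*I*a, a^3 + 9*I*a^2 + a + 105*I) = a + 7*I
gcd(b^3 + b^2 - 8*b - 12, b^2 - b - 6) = b^2 - b - 6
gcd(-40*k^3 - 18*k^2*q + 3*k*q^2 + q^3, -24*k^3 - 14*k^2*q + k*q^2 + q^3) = -8*k^2 - 2*k*q + q^2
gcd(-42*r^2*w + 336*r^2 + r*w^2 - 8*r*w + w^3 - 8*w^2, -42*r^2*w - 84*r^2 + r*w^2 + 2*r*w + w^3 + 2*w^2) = 42*r^2 - r*w - w^2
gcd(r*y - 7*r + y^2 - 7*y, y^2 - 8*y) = 1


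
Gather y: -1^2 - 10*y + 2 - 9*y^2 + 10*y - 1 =-9*y^2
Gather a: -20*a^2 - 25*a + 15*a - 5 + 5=-20*a^2 - 10*a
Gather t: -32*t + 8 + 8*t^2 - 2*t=8*t^2 - 34*t + 8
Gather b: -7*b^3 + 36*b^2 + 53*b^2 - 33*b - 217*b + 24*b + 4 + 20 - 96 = -7*b^3 + 89*b^2 - 226*b - 72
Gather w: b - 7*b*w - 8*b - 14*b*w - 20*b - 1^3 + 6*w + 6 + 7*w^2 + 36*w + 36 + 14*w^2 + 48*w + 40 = -27*b + 21*w^2 + w*(90 - 21*b) + 81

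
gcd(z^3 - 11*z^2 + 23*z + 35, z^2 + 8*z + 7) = z + 1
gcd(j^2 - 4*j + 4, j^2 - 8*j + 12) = j - 2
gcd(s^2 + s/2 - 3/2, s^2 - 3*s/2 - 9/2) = s + 3/2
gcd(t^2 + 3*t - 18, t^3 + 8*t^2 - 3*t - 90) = t^2 + 3*t - 18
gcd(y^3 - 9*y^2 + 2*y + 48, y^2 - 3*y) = y - 3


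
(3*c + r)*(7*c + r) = 21*c^2 + 10*c*r + r^2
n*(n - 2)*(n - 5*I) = n^3 - 2*n^2 - 5*I*n^2 + 10*I*n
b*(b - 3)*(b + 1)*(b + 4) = b^4 + 2*b^3 - 11*b^2 - 12*b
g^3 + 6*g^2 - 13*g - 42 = (g - 3)*(g + 2)*(g + 7)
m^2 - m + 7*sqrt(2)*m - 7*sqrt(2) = (m - 1)*(m + 7*sqrt(2))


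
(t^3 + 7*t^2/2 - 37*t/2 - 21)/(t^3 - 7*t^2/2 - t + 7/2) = (t + 6)/(t - 1)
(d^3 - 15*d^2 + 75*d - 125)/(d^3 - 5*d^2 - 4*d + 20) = (d^2 - 10*d + 25)/(d^2 - 4)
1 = 1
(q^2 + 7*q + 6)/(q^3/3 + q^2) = 3*(q^2 + 7*q + 6)/(q^2*(q + 3))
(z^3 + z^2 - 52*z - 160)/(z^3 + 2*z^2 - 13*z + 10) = (z^2 - 4*z - 32)/(z^2 - 3*z + 2)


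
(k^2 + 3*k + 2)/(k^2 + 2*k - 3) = (k^2 + 3*k + 2)/(k^2 + 2*k - 3)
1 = 1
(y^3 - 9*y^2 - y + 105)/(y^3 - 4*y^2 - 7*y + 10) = (y^2 - 4*y - 21)/(y^2 + y - 2)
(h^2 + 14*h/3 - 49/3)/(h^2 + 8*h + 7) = (h - 7/3)/(h + 1)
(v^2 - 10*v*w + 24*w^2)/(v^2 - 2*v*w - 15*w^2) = (-v^2 + 10*v*w - 24*w^2)/(-v^2 + 2*v*w + 15*w^2)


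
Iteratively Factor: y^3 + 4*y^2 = (y)*(y^2 + 4*y) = y*(y + 4)*(y)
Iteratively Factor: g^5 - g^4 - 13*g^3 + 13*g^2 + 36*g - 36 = (g - 3)*(g^4 + 2*g^3 - 7*g^2 - 8*g + 12) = (g - 3)*(g + 3)*(g^3 - g^2 - 4*g + 4) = (g - 3)*(g + 2)*(g + 3)*(g^2 - 3*g + 2) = (g - 3)*(g - 2)*(g + 2)*(g + 3)*(g - 1)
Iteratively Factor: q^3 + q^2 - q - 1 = (q + 1)*(q^2 - 1) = (q - 1)*(q + 1)*(q + 1)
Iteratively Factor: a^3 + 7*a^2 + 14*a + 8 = (a + 2)*(a^2 + 5*a + 4) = (a + 1)*(a + 2)*(a + 4)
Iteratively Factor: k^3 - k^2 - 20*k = (k - 5)*(k^2 + 4*k) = k*(k - 5)*(k + 4)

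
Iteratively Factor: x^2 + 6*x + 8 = (x + 2)*(x + 4)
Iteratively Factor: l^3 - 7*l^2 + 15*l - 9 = (l - 3)*(l^2 - 4*l + 3) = (l - 3)*(l - 1)*(l - 3)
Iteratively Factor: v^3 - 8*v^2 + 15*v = (v)*(v^2 - 8*v + 15) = v*(v - 3)*(v - 5)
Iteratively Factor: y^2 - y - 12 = (y - 4)*(y + 3)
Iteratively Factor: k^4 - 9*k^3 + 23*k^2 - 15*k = (k - 5)*(k^3 - 4*k^2 + 3*k) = k*(k - 5)*(k^2 - 4*k + 3) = k*(k - 5)*(k - 3)*(k - 1)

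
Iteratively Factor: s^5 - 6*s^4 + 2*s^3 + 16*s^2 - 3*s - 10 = (s - 5)*(s^4 - s^3 - 3*s^2 + s + 2) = (s - 5)*(s - 1)*(s^3 - 3*s - 2) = (s - 5)*(s - 1)*(s + 1)*(s^2 - s - 2) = (s - 5)*(s - 2)*(s - 1)*(s + 1)*(s + 1)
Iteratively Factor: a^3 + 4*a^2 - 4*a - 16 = (a - 2)*(a^2 + 6*a + 8) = (a - 2)*(a + 4)*(a + 2)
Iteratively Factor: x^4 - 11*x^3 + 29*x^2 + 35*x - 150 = (x - 5)*(x^3 - 6*x^2 - x + 30) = (x - 5)*(x + 2)*(x^2 - 8*x + 15) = (x - 5)*(x - 3)*(x + 2)*(x - 5)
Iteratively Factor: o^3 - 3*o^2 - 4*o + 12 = (o + 2)*(o^2 - 5*o + 6) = (o - 2)*(o + 2)*(o - 3)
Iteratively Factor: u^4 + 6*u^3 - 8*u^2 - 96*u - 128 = (u + 2)*(u^3 + 4*u^2 - 16*u - 64) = (u - 4)*(u + 2)*(u^2 + 8*u + 16) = (u - 4)*(u + 2)*(u + 4)*(u + 4)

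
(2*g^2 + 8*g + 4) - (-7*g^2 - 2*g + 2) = 9*g^2 + 10*g + 2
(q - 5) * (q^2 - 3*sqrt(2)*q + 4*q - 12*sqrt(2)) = q^3 - 3*sqrt(2)*q^2 - q^2 - 20*q + 3*sqrt(2)*q + 60*sqrt(2)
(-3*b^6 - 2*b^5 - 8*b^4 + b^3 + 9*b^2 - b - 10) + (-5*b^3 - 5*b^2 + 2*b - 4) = -3*b^6 - 2*b^5 - 8*b^4 - 4*b^3 + 4*b^2 + b - 14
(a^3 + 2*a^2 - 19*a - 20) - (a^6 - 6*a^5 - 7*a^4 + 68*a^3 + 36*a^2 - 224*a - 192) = -a^6 + 6*a^5 + 7*a^4 - 67*a^3 - 34*a^2 + 205*a + 172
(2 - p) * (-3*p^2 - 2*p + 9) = 3*p^3 - 4*p^2 - 13*p + 18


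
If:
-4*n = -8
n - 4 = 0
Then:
No Solution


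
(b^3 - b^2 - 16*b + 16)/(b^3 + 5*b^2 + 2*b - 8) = (b - 4)/(b + 2)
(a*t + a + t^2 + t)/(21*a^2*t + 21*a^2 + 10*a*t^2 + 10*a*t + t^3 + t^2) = (a + t)/(21*a^2 + 10*a*t + t^2)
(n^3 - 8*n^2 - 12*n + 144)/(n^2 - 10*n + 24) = (n^2 - 2*n - 24)/(n - 4)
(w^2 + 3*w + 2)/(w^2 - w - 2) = (w + 2)/(w - 2)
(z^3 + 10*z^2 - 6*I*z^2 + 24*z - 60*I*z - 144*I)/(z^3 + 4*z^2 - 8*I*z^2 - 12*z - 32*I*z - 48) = (z + 6)/(z - 2*I)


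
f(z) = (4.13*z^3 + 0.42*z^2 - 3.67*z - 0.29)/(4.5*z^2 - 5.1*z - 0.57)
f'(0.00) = 1.89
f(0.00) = 0.51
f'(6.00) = 0.89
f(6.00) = 6.76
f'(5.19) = 0.88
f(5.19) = 6.05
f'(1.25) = -2984.78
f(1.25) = 44.58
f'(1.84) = -0.72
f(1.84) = 3.81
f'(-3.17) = 0.89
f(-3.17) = -1.91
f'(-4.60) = 0.90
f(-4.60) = -3.19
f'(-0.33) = 0.95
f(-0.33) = 0.51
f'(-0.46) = 0.82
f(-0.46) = 0.40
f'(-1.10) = 0.82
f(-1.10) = -0.12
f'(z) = (5.1 - 9.0*z)*(4.13*z^3 + 0.42*z^2 - 3.67*z - 0.29)/(4.5*z^2 - 5.1*z - 0.57)^2 + (12.39*z^2 + 0.84*z - 3.67)/(4.5*z^2 - 5.1*z - 0.57)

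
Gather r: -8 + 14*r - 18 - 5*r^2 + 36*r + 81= -5*r^2 + 50*r + 55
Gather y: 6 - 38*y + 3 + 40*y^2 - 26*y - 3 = 40*y^2 - 64*y + 6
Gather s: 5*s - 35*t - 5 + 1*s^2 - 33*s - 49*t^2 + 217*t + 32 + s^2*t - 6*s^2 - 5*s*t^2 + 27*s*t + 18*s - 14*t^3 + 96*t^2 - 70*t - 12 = s^2*(t - 5) + s*(-5*t^2 + 27*t - 10) - 14*t^3 + 47*t^2 + 112*t + 15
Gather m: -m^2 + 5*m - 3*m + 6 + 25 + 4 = -m^2 + 2*m + 35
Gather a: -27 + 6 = -21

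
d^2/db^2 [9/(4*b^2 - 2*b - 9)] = 72*(4*b^2 - 2*b - (4*b - 1)^2 - 9)/(-4*b^2 + 2*b + 9)^3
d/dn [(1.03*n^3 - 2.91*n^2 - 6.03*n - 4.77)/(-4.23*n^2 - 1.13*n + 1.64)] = (-4.3569*n^4 - 2.3278*n^3 - 17.151*n^2 - 49.899*n - 15.2793)/(17.8929*n^4 + 9.5598*n^3 - 12.5975*n^2 - 3.7064*n + 2.6896)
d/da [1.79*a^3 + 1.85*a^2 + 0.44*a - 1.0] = 5.37*a^2 + 3.7*a + 0.44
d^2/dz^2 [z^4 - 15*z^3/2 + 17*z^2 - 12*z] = 12*z^2 - 45*z + 34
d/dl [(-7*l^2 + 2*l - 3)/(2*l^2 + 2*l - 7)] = 2*(-9*l^2 + 55*l - 4)/(4*l^4 + 8*l^3 - 24*l^2 - 28*l + 49)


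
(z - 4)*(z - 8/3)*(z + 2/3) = z^3 - 6*z^2 + 56*z/9 + 64/9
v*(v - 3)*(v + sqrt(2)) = v^3 - 3*v^2 + sqrt(2)*v^2 - 3*sqrt(2)*v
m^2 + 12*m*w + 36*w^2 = (m + 6*w)^2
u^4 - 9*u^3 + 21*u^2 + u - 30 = (u - 5)*(u - 3)*(u - 2)*(u + 1)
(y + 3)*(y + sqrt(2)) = y^2 + sqrt(2)*y + 3*y + 3*sqrt(2)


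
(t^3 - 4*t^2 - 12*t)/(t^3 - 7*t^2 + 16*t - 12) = t*(t^2 - 4*t - 12)/(t^3 - 7*t^2 + 16*t - 12)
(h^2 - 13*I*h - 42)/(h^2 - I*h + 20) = (h^2 - 13*I*h - 42)/(h^2 - I*h + 20)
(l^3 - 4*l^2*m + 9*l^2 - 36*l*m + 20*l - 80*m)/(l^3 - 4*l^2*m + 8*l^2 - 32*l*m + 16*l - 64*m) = (l + 5)/(l + 4)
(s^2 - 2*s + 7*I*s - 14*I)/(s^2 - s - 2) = (s + 7*I)/(s + 1)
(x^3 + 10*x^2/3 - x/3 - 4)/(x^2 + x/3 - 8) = (3*x^2 + x - 4)/(3*x - 8)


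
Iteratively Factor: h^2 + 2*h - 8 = (h - 2)*(h + 4)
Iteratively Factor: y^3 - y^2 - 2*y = (y)*(y^2 - y - 2) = y*(y - 2)*(y + 1)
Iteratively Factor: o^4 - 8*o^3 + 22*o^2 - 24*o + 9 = (o - 3)*(o^3 - 5*o^2 + 7*o - 3) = (o - 3)*(o - 1)*(o^2 - 4*o + 3) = (o - 3)*(o - 1)^2*(o - 3)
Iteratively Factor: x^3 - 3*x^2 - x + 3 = (x + 1)*(x^2 - 4*x + 3) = (x - 3)*(x + 1)*(x - 1)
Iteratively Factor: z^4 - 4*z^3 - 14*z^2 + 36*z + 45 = (z + 3)*(z^3 - 7*z^2 + 7*z + 15) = (z + 1)*(z + 3)*(z^2 - 8*z + 15) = (z - 3)*(z + 1)*(z + 3)*(z - 5)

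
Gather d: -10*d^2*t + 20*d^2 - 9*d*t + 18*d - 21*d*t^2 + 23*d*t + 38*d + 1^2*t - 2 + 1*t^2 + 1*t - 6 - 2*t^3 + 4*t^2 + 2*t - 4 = d^2*(20 - 10*t) + d*(-21*t^2 + 14*t + 56) - 2*t^3 + 5*t^2 + 4*t - 12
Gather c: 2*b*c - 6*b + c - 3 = -6*b + c*(2*b + 1) - 3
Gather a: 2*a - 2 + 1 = 2*a - 1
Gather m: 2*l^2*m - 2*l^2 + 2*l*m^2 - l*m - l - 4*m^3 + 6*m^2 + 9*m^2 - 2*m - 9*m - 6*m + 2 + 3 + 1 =-2*l^2 - l - 4*m^3 + m^2*(2*l + 15) + m*(2*l^2 - l - 17) + 6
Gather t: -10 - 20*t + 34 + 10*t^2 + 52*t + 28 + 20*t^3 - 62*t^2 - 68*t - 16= 20*t^3 - 52*t^2 - 36*t + 36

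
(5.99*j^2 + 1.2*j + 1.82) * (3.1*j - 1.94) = 18.569*j^3 - 7.9006*j^2 + 3.314*j - 3.5308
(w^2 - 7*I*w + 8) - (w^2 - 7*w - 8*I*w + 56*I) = 7*w + I*w + 8 - 56*I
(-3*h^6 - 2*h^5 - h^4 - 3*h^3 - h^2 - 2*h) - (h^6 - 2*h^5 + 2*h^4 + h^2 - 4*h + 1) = -4*h^6 - 3*h^4 - 3*h^3 - 2*h^2 + 2*h - 1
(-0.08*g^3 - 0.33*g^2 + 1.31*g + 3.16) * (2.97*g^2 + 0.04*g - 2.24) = -0.2376*g^5 - 0.9833*g^4 + 4.0567*g^3 + 10.1768*g^2 - 2.808*g - 7.0784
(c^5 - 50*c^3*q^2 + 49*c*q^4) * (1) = c^5 - 50*c^3*q^2 + 49*c*q^4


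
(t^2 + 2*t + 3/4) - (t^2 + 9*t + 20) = -7*t - 77/4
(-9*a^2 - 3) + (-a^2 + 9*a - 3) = -10*a^2 + 9*a - 6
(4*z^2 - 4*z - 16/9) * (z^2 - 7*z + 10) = 4*z^4 - 32*z^3 + 596*z^2/9 - 248*z/9 - 160/9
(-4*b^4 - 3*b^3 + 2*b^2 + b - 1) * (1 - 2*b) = 8*b^5 + 2*b^4 - 7*b^3 + 3*b - 1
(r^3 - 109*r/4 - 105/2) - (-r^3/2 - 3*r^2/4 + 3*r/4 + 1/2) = 3*r^3/2 + 3*r^2/4 - 28*r - 53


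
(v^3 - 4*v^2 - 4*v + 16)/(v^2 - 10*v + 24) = (v^2 - 4)/(v - 6)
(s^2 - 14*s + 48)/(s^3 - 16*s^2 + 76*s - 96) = 1/(s - 2)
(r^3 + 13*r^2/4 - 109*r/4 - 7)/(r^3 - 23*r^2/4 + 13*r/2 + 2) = (r + 7)/(r - 2)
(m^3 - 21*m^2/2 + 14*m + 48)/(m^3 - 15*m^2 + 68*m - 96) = (m + 3/2)/(m - 3)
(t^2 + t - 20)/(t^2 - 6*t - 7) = (-t^2 - t + 20)/(-t^2 + 6*t + 7)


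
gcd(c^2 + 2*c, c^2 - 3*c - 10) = c + 2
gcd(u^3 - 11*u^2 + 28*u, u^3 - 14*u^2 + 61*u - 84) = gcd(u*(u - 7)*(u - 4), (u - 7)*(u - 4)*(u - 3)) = u^2 - 11*u + 28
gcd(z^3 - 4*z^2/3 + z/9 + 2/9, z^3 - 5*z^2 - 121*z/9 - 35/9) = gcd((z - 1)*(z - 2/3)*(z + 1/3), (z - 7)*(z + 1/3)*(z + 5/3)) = z + 1/3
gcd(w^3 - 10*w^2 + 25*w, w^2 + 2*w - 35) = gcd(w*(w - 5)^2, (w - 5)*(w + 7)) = w - 5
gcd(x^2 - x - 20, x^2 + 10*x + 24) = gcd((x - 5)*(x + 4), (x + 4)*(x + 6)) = x + 4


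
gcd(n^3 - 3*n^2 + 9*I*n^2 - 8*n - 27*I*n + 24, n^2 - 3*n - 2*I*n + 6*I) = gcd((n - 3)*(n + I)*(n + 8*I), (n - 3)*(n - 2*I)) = n - 3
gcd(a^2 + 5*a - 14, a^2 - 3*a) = 1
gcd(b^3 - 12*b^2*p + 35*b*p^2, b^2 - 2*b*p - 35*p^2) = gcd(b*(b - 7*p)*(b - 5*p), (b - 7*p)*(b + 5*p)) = -b + 7*p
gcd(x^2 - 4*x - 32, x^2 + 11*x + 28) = x + 4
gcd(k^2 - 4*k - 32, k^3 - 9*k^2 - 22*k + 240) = k - 8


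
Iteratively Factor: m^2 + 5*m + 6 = (m + 2)*(m + 3)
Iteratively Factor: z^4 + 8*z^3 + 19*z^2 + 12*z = (z + 1)*(z^3 + 7*z^2 + 12*z) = z*(z + 1)*(z^2 + 7*z + 12) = z*(z + 1)*(z + 3)*(z + 4)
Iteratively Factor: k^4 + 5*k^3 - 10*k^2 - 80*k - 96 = (k + 3)*(k^3 + 2*k^2 - 16*k - 32) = (k - 4)*(k + 3)*(k^2 + 6*k + 8) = (k - 4)*(k + 2)*(k + 3)*(k + 4)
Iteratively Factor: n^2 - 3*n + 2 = (n - 1)*(n - 2)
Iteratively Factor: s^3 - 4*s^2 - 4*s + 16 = (s + 2)*(s^2 - 6*s + 8) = (s - 4)*(s + 2)*(s - 2)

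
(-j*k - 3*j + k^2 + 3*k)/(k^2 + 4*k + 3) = (-j + k)/(k + 1)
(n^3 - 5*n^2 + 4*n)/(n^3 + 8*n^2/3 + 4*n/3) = 3*(n^2 - 5*n + 4)/(3*n^2 + 8*n + 4)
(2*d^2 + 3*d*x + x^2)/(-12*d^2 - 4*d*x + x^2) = (d + x)/(-6*d + x)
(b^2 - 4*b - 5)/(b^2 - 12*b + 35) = (b + 1)/(b - 7)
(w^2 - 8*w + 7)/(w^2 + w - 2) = (w - 7)/(w + 2)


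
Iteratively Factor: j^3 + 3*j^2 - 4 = (j - 1)*(j^2 + 4*j + 4) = (j - 1)*(j + 2)*(j + 2)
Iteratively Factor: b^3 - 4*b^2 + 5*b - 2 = (b - 1)*(b^2 - 3*b + 2) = (b - 2)*(b - 1)*(b - 1)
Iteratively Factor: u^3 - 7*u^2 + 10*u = (u - 2)*(u^2 - 5*u) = (u - 5)*(u - 2)*(u)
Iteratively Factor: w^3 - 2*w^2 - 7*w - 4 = (w - 4)*(w^2 + 2*w + 1) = (w - 4)*(w + 1)*(w + 1)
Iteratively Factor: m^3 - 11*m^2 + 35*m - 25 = (m - 5)*(m^2 - 6*m + 5) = (m - 5)^2*(m - 1)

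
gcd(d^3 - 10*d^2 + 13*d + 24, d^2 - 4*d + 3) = d - 3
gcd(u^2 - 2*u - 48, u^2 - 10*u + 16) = u - 8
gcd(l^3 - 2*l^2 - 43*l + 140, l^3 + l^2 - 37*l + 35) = l^2 + 2*l - 35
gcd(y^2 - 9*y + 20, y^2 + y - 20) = y - 4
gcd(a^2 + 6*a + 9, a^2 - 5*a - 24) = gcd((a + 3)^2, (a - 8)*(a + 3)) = a + 3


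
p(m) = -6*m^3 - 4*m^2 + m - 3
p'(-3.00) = -137.00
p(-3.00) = 120.00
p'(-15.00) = -3929.00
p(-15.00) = 19332.00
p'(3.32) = -223.96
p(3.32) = -263.34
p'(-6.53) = -714.30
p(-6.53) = 1490.58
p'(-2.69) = -107.73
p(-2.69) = 82.16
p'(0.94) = -22.42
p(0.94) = -10.58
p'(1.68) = -63.24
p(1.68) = -41.06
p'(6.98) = -931.81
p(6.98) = -2231.31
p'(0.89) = -20.38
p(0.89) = -9.51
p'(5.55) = -597.84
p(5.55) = -1146.38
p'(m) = -18*m^2 - 8*m + 1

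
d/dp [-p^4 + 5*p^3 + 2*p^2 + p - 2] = -4*p^3 + 15*p^2 + 4*p + 1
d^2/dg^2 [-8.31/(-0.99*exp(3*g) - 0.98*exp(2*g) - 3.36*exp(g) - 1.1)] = (8.31*(2.97*exp(2*g) + 1.96*exp(g) + 3.36)*(5.94*exp(2*g) + 3.92*exp(g) + 6.72)*exp(g) - (74.0421*exp(2*g) + 32.5752*exp(g) + 27.9216)*(0.99*exp(3*g) + 0.98*exp(2*g) + 3.36*exp(g) + 1.1))*exp(g)/(0.99*exp(3*g) + 0.98*exp(2*g) + 3.36*exp(g) + 1.1)^3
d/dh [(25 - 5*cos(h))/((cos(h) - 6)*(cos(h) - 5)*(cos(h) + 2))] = 10*(2 - cos(h))*sin(h)/((cos(h) - 6)^2*(cos(h) + 2)^2)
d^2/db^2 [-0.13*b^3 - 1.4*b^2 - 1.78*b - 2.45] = -0.78*b - 2.8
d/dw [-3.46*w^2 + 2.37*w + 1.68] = 2.37 - 6.92*w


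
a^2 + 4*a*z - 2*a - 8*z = (a - 2)*(a + 4*z)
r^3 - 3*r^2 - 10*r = r*(r - 5)*(r + 2)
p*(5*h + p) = 5*h*p + p^2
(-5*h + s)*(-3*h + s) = 15*h^2 - 8*h*s + s^2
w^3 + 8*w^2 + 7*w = w*(w + 1)*(w + 7)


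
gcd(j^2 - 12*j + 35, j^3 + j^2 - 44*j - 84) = j - 7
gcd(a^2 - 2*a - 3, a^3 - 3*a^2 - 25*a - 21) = a + 1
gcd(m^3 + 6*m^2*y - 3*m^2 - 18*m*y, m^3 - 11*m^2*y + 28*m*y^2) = m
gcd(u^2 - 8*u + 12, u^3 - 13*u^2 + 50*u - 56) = u - 2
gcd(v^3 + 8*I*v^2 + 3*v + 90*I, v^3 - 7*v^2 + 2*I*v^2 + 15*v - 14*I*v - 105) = v^2 + 2*I*v + 15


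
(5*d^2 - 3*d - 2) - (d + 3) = 5*d^2 - 4*d - 5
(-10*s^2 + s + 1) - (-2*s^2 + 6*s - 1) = -8*s^2 - 5*s + 2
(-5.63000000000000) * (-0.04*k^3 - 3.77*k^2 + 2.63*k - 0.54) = 0.2252*k^3 + 21.2251*k^2 - 14.8069*k + 3.0402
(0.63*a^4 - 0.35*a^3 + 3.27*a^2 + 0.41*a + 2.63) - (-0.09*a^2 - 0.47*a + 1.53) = 0.63*a^4 - 0.35*a^3 + 3.36*a^2 + 0.88*a + 1.1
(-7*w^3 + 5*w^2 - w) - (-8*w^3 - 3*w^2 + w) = w^3 + 8*w^2 - 2*w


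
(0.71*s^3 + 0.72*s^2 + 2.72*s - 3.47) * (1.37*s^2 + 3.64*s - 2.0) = 0.9727*s^5 + 3.5708*s^4 + 4.9272*s^3 + 3.7069*s^2 - 18.0708*s + 6.94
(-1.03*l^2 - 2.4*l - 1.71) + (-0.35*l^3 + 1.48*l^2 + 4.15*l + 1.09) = -0.35*l^3 + 0.45*l^2 + 1.75*l - 0.62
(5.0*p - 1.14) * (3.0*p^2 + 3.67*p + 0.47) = 15.0*p^3 + 14.93*p^2 - 1.8338*p - 0.5358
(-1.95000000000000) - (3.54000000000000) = -5.49000000000000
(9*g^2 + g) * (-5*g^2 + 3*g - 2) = -45*g^4 + 22*g^3 - 15*g^2 - 2*g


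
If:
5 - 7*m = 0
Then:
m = 5/7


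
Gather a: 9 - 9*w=9 - 9*w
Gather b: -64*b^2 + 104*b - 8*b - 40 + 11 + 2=-64*b^2 + 96*b - 27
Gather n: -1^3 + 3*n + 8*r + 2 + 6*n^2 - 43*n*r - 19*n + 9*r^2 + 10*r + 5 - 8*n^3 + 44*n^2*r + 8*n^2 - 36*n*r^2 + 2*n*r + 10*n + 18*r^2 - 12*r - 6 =-8*n^3 + n^2*(44*r + 14) + n*(-36*r^2 - 41*r - 6) + 27*r^2 + 6*r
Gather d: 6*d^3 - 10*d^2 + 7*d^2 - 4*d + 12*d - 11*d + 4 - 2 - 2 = 6*d^3 - 3*d^2 - 3*d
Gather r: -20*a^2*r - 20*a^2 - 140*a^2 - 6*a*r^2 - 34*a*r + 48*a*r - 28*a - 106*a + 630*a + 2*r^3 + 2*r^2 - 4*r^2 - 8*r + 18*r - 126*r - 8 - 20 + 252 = -160*a^2 + 496*a + 2*r^3 + r^2*(-6*a - 2) + r*(-20*a^2 + 14*a - 116) + 224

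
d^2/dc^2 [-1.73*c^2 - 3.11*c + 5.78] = -3.46000000000000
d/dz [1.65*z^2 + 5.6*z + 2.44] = 3.3*z + 5.6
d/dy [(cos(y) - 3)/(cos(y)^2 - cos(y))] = (sin(y) + 3*sin(y)/cos(y)^2 - 6*tan(y))/(cos(y) - 1)^2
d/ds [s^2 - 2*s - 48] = 2*s - 2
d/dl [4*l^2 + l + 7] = 8*l + 1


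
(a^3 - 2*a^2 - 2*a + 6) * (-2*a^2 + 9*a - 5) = -2*a^5 + 13*a^4 - 19*a^3 - 20*a^2 + 64*a - 30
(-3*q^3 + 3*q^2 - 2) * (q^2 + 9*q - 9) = -3*q^5 - 24*q^4 + 54*q^3 - 29*q^2 - 18*q + 18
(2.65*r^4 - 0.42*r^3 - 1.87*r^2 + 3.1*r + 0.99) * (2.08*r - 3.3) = 5.512*r^5 - 9.6186*r^4 - 2.5036*r^3 + 12.619*r^2 - 8.1708*r - 3.267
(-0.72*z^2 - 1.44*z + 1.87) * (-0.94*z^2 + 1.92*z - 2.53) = 0.6768*z^4 - 0.0287999999999999*z^3 - 2.701*z^2 + 7.2336*z - 4.7311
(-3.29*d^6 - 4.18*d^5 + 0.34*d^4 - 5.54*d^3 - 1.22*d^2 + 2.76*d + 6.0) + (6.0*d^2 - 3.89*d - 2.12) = -3.29*d^6 - 4.18*d^5 + 0.34*d^4 - 5.54*d^3 + 4.78*d^2 - 1.13*d + 3.88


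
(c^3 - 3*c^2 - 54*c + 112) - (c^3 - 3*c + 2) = -3*c^2 - 51*c + 110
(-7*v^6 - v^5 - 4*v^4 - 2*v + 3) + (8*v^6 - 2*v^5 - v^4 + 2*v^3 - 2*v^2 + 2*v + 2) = v^6 - 3*v^5 - 5*v^4 + 2*v^3 - 2*v^2 + 5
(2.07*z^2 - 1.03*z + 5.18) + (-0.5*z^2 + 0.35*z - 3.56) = 1.57*z^2 - 0.68*z + 1.62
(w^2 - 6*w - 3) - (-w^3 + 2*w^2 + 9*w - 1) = w^3 - w^2 - 15*w - 2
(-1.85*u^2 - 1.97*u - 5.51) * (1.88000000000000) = -3.478*u^2 - 3.7036*u - 10.3588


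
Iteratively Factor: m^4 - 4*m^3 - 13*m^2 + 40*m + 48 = (m + 1)*(m^3 - 5*m^2 - 8*m + 48) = (m - 4)*(m + 1)*(m^2 - m - 12) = (m - 4)^2*(m + 1)*(m + 3)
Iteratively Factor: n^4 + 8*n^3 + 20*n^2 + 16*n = (n + 2)*(n^3 + 6*n^2 + 8*n) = n*(n + 2)*(n^2 + 6*n + 8) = n*(n + 2)^2*(n + 4)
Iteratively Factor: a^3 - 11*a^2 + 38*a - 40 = (a - 5)*(a^2 - 6*a + 8) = (a - 5)*(a - 2)*(a - 4)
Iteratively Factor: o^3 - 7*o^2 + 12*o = (o - 3)*(o^2 - 4*o) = o*(o - 3)*(o - 4)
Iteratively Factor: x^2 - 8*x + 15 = (x - 3)*(x - 5)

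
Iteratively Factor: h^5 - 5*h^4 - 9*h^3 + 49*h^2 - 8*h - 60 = (h + 3)*(h^4 - 8*h^3 + 15*h^2 + 4*h - 20) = (h - 2)*(h + 3)*(h^3 - 6*h^2 + 3*h + 10) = (h - 2)^2*(h + 3)*(h^2 - 4*h - 5) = (h - 5)*(h - 2)^2*(h + 3)*(h + 1)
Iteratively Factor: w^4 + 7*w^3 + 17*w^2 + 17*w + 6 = (w + 3)*(w^3 + 4*w^2 + 5*w + 2) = (w + 2)*(w + 3)*(w^2 + 2*w + 1) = (w + 1)*(w + 2)*(w + 3)*(w + 1)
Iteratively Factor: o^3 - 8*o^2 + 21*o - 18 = (o - 2)*(o^2 - 6*o + 9) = (o - 3)*(o - 2)*(o - 3)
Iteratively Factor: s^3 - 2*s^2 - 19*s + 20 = (s - 5)*(s^2 + 3*s - 4) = (s - 5)*(s - 1)*(s + 4)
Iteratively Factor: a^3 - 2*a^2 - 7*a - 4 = (a - 4)*(a^2 + 2*a + 1) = (a - 4)*(a + 1)*(a + 1)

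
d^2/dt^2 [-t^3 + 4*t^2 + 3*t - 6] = 8 - 6*t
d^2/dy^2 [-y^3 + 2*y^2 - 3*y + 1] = 4 - 6*y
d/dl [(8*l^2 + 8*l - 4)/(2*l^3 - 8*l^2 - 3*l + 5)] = 4*(-4*l^4 - 8*l^3 + 16*l^2 + 4*l + 7)/(4*l^6 - 32*l^5 + 52*l^4 + 68*l^3 - 71*l^2 - 30*l + 25)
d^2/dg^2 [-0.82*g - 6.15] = 0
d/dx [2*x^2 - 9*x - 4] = 4*x - 9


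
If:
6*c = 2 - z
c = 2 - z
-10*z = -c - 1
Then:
No Solution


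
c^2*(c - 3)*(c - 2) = c^4 - 5*c^3 + 6*c^2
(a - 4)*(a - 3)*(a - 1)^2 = a^4 - 9*a^3 + 27*a^2 - 31*a + 12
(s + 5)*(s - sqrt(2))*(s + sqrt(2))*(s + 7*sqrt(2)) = s^4 + 5*s^3 + 7*sqrt(2)*s^3 - 2*s^2 + 35*sqrt(2)*s^2 - 14*sqrt(2)*s - 10*s - 70*sqrt(2)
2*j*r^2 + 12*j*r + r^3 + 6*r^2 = r*(2*j + r)*(r + 6)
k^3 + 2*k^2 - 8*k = k*(k - 2)*(k + 4)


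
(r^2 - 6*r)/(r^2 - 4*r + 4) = r*(r - 6)/(r^2 - 4*r + 4)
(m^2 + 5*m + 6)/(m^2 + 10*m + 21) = (m + 2)/(m + 7)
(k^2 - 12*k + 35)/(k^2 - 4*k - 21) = (k - 5)/(k + 3)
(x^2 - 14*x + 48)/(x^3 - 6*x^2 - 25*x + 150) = (x - 8)/(x^2 - 25)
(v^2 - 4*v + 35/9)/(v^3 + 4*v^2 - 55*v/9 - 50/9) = (3*v - 7)/(3*v^2 + 17*v + 10)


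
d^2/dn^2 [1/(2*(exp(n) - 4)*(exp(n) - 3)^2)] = (9*exp(3*n) - 56*exp(2*n) + 49*exp(n) + 132)*exp(n)/(2*(exp(7*n) - 24*exp(6*n) + 246*exp(5*n) - 1396*exp(4*n) + 4737*exp(3*n) - 9612*exp(2*n) + 10800*exp(n) - 5184))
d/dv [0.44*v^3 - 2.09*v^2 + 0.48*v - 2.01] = 1.32*v^2 - 4.18*v + 0.48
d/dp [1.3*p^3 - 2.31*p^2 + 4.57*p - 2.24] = 3.9*p^2 - 4.62*p + 4.57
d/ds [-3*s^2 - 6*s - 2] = -6*s - 6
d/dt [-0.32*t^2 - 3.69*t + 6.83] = -0.64*t - 3.69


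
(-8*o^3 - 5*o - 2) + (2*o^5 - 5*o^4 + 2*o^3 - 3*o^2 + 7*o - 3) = 2*o^5 - 5*o^4 - 6*o^3 - 3*o^2 + 2*o - 5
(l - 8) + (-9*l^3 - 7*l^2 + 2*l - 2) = -9*l^3 - 7*l^2 + 3*l - 10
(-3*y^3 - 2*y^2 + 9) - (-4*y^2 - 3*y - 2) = -3*y^3 + 2*y^2 + 3*y + 11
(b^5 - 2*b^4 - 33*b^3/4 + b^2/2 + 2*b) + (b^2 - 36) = b^5 - 2*b^4 - 33*b^3/4 + 3*b^2/2 + 2*b - 36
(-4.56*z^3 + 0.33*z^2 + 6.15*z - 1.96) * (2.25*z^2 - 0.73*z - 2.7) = -10.26*z^5 + 4.0713*z^4 + 25.9086*z^3 - 9.7905*z^2 - 15.1742*z + 5.292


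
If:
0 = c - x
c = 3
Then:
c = 3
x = 3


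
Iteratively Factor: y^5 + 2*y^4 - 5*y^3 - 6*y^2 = (y - 2)*(y^4 + 4*y^3 + 3*y^2) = (y - 2)*(y + 1)*(y^3 + 3*y^2) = y*(y - 2)*(y + 1)*(y^2 + 3*y) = y^2*(y - 2)*(y + 1)*(y + 3)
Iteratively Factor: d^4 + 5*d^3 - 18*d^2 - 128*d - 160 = (d + 4)*(d^3 + d^2 - 22*d - 40) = (d - 5)*(d + 4)*(d^2 + 6*d + 8) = (d - 5)*(d + 2)*(d + 4)*(d + 4)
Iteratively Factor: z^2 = (z)*(z)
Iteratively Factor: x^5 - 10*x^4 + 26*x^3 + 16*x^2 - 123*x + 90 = (x - 3)*(x^4 - 7*x^3 + 5*x^2 + 31*x - 30) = (x - 5)*(x - 3)*(x^3 - 2*x^2 - 5*x + 6) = (x - 5)*(x - 3)*(x - 1)*(x^2 - x - 6) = (x - 5)*(x - 3)^2*(x - 1)*(x + 2)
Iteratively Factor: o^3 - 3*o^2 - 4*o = (o)*(o^2 - 3*o - 4) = o*(o + 1)*(o - 4)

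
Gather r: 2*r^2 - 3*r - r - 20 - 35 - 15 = 2*r^2 - 4*r - 70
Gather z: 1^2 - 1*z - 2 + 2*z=z - 1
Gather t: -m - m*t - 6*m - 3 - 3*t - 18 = -7*m + t*(-m - 3) - 21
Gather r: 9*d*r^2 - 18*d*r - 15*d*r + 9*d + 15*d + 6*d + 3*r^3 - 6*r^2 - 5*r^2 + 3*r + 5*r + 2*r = 30*d + 3*r^3 + r^2*(9*d - 11) + r*(10 - 33*d)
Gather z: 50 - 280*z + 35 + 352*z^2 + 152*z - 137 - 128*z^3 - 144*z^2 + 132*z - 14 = -128*z^3 + 208*z^2 + 4*z - 66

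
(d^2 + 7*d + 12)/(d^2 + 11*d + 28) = (d + 3)/(d + 7)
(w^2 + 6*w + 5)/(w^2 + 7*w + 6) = (w + 5)/(w + 6)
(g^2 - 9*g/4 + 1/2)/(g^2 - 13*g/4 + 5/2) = (4*g - 1)/(4*g - 5)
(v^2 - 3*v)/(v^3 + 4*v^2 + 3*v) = (v - 3)/(v^2 + 4*v + 3)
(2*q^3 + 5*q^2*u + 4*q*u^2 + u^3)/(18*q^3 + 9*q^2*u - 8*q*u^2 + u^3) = (2*q^2 + 3*q*u + u^2)/(18*q^2 - 9*q*u + u^2)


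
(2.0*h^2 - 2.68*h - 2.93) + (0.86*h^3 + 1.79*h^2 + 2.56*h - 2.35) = 0.86*h^3 + 3.79*h^2 - 0.12*h - 5.28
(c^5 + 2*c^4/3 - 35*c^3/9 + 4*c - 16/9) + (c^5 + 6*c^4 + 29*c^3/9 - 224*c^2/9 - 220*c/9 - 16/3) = 2*c^5 + 20*c^4/3 - 2*c^3/3 - 224*c^2/9 - 184*c/9 - 64/9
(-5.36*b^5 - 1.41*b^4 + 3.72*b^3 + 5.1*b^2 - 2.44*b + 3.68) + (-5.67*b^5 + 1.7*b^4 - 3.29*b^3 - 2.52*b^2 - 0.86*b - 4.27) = -11.03*b^5 + 0.29*b^4 + 0.43*b^3 + 2.58*b^2 - 3.3*b - 0.589999999999999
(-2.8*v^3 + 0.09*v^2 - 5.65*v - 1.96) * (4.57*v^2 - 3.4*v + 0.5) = -12.796*v^5 + 9.9313*v^4 - 27.5265*v^3 + 10.2978*v^2 + 3.839*v - 0.98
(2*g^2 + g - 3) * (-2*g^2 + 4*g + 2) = -4*g^4 + 6*g^3 + 14*g^2 - 10*g - 6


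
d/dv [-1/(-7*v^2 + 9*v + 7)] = (9 - 14*v)/(-7*v^2 + 9*v + 7)^2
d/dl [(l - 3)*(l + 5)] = 2*l + 2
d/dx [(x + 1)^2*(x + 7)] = 3*(x + 1)*(x + 5)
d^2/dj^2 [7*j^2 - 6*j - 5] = 14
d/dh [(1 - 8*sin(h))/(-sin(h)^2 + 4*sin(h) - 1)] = 2*(sin(h) + 2*cos(2*h))*cos(h)/(sin(h)^2 - 4*sin(h) + 1)^2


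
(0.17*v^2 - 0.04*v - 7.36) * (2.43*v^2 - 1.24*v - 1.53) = 0.4131*v^4 - 0.308*v^3 - 18.0953*v^2 + 9.1876*v + 11.2608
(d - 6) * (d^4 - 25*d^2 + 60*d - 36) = d^5 - 6*d^4 - 25*d^3 + 210*d^2 - 396*d + 216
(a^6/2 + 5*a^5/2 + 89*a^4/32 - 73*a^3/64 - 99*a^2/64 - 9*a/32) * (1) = a^6/2 + 5*a^5/2 + 89*a^4/32 - 73*a^3/64 - 99*a^2/64 - 9*a/32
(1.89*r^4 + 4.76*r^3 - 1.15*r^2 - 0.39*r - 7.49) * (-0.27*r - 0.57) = -0.5103*r^5 - 2.3625*r^4 - 2.4027*r^3 + 0.7608*r^2 + 2.2446*r + 4.2693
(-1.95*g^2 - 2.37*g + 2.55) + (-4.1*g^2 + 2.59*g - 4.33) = -6.05*g^2 + 0.22*g - 1.78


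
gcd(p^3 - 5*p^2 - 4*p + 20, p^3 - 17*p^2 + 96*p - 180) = p - 5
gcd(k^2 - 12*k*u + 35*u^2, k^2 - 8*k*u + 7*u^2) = -k + 7*u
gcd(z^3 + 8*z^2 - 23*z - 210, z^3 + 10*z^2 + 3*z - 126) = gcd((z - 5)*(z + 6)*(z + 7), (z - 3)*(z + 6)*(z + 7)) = z^2 + 13*z + 42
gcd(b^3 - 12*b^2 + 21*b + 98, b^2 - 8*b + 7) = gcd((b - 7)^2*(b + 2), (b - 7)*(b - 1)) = b - 7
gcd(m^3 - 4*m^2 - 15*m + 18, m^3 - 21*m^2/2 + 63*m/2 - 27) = m - 6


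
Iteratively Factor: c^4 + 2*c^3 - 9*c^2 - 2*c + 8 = (c - 1)*(c^3 + 3*c^2 - 6*c - 8) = (c - 1)*(c + 1)*(c^2 + 2*c - 8) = (c - 1)*(c + 1)*(c + 4)*(c - 2)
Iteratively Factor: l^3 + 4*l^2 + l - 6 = (l + 2)*(l^2 + 2*l - 3) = (l + 2)*(l + 3)*(l - 1)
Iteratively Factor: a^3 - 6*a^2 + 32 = (a + 2)*(a^2 - 8*a + 16) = (a - 4)*(a + 2)*(a - 4)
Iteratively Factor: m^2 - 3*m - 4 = (m - 4)*(m + 1)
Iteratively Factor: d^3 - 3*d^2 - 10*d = (d)*(d^2 - 3*d - 10) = d*(d + 2)*(d - 5)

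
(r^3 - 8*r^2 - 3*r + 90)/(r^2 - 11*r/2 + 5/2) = 2*(r^2 - 3*r - 18)/(2*r - 1)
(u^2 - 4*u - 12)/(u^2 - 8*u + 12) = (u + 2)/(u - 2)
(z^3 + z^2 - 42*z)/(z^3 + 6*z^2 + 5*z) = (z^2 + z - 42)/(z^2 + 6*z + 5)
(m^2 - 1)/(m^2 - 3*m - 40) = (1 - m^2)/(-m^2 + 3*m + 40)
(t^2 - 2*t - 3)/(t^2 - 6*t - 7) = (t - 3)/(t - 7)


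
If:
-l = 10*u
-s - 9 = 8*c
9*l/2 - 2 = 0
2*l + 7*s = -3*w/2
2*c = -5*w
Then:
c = -2795/2547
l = 4/9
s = -563/2547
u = -2/45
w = 1118/2547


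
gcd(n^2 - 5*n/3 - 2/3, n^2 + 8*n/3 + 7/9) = n + 1/3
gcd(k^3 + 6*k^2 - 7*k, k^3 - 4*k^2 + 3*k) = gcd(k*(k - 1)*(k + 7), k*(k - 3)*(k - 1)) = k^2 - k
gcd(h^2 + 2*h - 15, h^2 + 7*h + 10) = h + 5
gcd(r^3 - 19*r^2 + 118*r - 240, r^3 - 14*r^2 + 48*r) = r^2 - 14*r + 48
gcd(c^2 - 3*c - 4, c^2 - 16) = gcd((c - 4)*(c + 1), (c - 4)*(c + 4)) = c - 4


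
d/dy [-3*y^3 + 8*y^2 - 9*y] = -9*y^2 + 16*y - 9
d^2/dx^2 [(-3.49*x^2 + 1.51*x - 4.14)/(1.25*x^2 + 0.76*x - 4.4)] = (11.34975*x^3 - 153.9825*x^2 + 26.232*x - 175.356448)/(1.953125*x^6 + 3.5625*x^5 - 18.459*x^4 - 24.641024*x^3 + 64.97568*x^2 + 44.1408*x - 85.184)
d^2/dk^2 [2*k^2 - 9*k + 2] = 4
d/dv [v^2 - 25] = 2*v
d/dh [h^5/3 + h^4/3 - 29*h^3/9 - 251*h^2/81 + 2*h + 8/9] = 5*h^4/3 + 4*h^3/3 - 29*h^2/3 - 502*h/81 + 2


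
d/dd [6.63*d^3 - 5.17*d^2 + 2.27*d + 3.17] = 19.89*d^2 - 10.34*d + 2.27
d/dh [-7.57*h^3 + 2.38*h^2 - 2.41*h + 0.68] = -22.71*h^2 + 4.76*h - 2.41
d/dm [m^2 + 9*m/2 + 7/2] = 2*m + 9/2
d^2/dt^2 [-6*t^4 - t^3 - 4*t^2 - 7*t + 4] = -72*t^2 - 6*t - 8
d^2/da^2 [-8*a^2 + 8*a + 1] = -16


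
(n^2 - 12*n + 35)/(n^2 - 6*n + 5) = (n - 7)/(n - 1)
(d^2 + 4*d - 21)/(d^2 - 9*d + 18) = (d + 7)/(d - 6)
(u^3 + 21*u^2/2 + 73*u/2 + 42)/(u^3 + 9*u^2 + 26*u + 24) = (u + 7/2)/(u + 2)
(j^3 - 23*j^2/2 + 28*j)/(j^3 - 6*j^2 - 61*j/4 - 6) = 2*j*(2*j - 7)/(4*j^2 + 8*j + 3)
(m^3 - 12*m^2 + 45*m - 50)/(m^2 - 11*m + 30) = (m^2 - 7*m + 10)/(m - 6)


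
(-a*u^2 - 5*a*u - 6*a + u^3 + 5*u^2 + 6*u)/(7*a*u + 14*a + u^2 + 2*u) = (-a*u - 3*a + u^2 + 3*u)/(7*a + u)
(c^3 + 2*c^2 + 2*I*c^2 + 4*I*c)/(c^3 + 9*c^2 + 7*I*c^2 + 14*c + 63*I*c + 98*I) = c*(c + 2*I)/(c^2 + 7*c*(1 + I) + 49*I)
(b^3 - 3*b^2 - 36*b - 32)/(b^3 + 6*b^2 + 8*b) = (b^2 - 7*b - 8)/(b*(b + 2))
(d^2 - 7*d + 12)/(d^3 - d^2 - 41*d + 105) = (d - 4)/(d^2 + 2*d - 35)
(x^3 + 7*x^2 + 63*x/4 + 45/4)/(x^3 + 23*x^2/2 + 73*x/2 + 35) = (2*x^2 + 9*x + 9)/(2*(x^2 + 9*x + 14))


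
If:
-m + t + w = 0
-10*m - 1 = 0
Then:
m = -1/10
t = -w - 1/10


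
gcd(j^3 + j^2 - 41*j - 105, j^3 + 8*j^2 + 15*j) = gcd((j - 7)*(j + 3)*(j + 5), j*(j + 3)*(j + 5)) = j^2 + 8*j + 15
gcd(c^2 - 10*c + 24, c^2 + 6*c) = 1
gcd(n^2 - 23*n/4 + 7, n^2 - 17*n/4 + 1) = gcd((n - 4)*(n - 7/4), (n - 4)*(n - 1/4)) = n - 4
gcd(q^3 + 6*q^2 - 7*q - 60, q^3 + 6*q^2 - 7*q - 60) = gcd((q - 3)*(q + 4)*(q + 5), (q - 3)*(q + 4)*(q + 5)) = q^3 + 6*q^2 - 7*q - 60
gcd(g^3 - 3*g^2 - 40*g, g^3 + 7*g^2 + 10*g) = g^2 + 5*g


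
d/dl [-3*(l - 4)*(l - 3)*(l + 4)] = -9*l^2 + 18*l + 48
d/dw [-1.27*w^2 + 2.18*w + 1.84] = 2.18 - 2.54*w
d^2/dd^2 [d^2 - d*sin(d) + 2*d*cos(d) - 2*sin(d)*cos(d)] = d*sin(d) - 2*d*cos(d) - 4*sin(d) + 4*sin(2*d) - 2*cos(d) + 2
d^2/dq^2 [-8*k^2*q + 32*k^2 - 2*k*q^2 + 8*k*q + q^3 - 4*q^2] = -4*k + 6*q - 8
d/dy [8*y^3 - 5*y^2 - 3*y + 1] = 24*y^2 - 10*y - 3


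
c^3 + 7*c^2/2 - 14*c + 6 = (c - 2)*(c - 1/2)*(c + 6)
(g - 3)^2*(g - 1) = g^3 - 7*g^2 + 15*g - 9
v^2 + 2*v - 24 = (v - 4)*(v + 6)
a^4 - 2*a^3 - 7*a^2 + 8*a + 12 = (a - 3)*(a - 2)*(a + 1)*(a + 2)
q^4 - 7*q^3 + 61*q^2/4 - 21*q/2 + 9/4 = (q - 3)^2*(q - 1/2)^2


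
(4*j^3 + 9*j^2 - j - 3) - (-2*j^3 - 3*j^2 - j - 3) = 6*j^3 + 12*j^2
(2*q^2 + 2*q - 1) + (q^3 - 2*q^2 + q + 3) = q^3 + 3*q + 2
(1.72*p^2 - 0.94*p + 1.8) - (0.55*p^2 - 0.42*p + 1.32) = 1.17*p^2 - 0.52*p + 0.48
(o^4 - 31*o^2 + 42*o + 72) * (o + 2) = o^5 + 2*o^4 - 31*o^3 - 20*o^2 + 156*o + 144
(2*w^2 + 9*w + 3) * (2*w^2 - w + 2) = 4*w^4 + 16*w^3 + w^2 + 15*w + 6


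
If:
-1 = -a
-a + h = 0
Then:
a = 1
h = 1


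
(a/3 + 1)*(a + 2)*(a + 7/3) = a^3/3 + 22*a^2/9 + 53*a/9 + 14/3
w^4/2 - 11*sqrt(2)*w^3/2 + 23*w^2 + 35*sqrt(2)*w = w*(w/2 + sqrt(2)/2)*(w - 7*sqrt(2))*(w - 5*sqrt(2))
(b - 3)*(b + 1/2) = b^2 - 5*b/2 - 3/2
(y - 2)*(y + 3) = y^2 + y - 6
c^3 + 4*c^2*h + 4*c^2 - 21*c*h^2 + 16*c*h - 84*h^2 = (c + 4)*(c - 3*h)*(c + 7*h)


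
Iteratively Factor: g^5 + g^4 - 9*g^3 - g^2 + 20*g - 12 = (g + 2)*(g^4 - g^3 - 7*g^2 + 13*g - 6) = (g - 1)*(g + 2)*(g^3 - 7*g + 6) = (g - 1)*(g + 2)*(g + 3)*(g^2 - 3*g + 2) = (g - 1)^2*(g + 2)*(g + 3)*(g - 2)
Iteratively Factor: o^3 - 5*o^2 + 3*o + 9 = (o + 1)*(o^2 - 6*o + 9) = (o - 3)*(o + 1)*(o - 3)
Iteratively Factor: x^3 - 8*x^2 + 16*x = (x - 4)*(x^2 - 4*x) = (x - 4)^2*(x)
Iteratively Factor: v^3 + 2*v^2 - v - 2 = (v - 1)*(v^2 + 3*v + 2) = (v - 1)*(v + 1)*(v + 2)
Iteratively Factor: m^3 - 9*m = (m)*(m^2 - 9) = m*(m - 3)*(m + 3)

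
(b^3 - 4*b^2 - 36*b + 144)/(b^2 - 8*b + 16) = (b^2 - 36)/(b - 4)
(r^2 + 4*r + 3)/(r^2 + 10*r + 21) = (r + 1)/(r + 7)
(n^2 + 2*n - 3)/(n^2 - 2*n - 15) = (n - 1)/(n - 5)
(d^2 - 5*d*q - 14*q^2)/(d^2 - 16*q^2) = (d^2 - 5*d*q - 14*q^2)/(d^2 - 16*q^2)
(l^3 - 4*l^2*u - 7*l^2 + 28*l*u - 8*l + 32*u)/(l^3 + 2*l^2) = (l^3 - 4*l^2*u - 7*l^2 + 28*l*u - 8*l + 32*u)/(l^2*(l + 2))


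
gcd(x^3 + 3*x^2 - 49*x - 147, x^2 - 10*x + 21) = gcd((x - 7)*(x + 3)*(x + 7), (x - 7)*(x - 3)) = x - 7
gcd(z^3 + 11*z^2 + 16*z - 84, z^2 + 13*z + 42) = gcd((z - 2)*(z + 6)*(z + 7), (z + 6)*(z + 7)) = z^2 + 13*z + 42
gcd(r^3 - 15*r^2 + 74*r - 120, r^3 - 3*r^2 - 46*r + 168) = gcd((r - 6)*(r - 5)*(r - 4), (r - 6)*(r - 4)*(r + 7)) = r^2 - 10*r + 24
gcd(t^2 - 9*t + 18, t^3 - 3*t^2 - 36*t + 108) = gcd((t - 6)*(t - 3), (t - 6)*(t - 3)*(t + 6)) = t^2 - 9*t + 18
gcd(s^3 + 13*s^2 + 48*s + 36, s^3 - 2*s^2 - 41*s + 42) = s + 6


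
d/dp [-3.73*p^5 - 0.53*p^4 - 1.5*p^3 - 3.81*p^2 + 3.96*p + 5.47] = -18.65*p^4 - 2.12*p^3 - 4.5*p^2 - 7.62*p + 3.96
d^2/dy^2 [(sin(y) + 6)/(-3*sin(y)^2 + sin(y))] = 3*(3*sin(y)^2 + 73*sin(y) - 24 - 106/sin(y) + 36/sin(y)^2 - 4/sin(y)^3)/(3*sin(y) - 1)^3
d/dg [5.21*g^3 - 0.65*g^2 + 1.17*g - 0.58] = 15.63*g^2 - 1.3*g + 1.17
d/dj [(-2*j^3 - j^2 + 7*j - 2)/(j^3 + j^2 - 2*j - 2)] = (-j^4 - 6*j^3 + 13*j^2 + 8*j - 18)/(j^6 + 2*j^5 - 3*j^4 - 8*j^3 + 8*j + 4)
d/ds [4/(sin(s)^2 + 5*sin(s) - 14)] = -4*(2*sin(s) + 5)*cos(s)/(sin(s)^2 + 5*sin(s) - 14)^2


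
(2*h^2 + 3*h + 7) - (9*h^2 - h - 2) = -7*h^2 + 4*h + 9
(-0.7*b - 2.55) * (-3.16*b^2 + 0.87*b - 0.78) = 2.212*b^3 + 7.449*b^2 - 1.6725*b + 1.989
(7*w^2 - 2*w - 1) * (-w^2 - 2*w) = -7*w^4 - 12*w^3 + 5*w^2 + 2*w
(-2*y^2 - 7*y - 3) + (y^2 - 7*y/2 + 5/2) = -y^2 - 21*y/2 - 1/2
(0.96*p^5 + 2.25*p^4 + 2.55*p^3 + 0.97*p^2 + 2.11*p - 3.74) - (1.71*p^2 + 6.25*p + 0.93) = 0.96*p^5 + 2.25*p^4 + 2.55*p^3 - 0.74*p^2 - 4.14*p - 4.67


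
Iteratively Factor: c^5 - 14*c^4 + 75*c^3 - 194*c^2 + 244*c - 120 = (c - 3)*(c^4 - 11*c^3 + 42*c^2 - 68*c + 40) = (c - 3)*(c - 2)*(c^3 - 9*c^2 + 24*c - 20) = (c - 3)*(c - 2)^2*(c^2 - 7*c + 10) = (c - 5)*(c - 3)*(c - 2)^2*(c - 2)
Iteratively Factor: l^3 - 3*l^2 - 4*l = (l)*(l^2 - 3*l - 4) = l*(l + 1)*(l - 4)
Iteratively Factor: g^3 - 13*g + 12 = (g + 4)*(g^2 - 4*g + 3) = (g - 1)*(g + 4)*(g - 3)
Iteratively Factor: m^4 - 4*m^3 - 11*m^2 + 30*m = (m + 3)*(m^3 - 7*m^2 + 10*m) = m*(m + 3)*(m^2 - 7*m + 10) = m*(m - 5)*(m + 3)*(m - 2)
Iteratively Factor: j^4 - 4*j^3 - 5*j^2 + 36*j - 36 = (j - 3)*(j^3 - j^2 - 8*j + 12) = (j - 3)*(j - 2)*(j^2 + j - 6) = (j - 3)*(j - 2)^2*(j + 3)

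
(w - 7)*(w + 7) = w^2 - 49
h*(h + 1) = h^2 + h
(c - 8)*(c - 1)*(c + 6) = c^3 - 3*c^2 - 46*c + 48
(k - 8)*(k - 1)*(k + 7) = k^3 - 2*k^2 - 55*k + 56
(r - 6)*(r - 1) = r^2 - 7*r + 6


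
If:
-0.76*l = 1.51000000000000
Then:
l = -1.99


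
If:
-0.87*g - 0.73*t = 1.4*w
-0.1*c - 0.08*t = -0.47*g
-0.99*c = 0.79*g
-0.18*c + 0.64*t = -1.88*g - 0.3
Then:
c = 0.04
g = -0.05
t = -0.32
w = 0.20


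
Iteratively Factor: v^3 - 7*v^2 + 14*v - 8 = (v - 4)*(v^2 - 3*v + 2) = (v - 4)*(v - 1)*(v - 2)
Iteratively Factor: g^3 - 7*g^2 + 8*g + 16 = (g - 4)*(g^2 - 3*g - 4) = (g - 4)*(g + 1)*(g - 4)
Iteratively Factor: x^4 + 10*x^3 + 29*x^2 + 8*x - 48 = (x + 3)*(x^3 + 7*x^2 + 8*x - 16) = (x + 3)*(x + 4)*(x^2 + 3*x - 4) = (x + 3)*(x + 4)^2*(x - 1)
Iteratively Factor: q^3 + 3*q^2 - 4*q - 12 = (q + 2)*(q^2 + q - 6) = (q - 2)*(q + 2)*(q + 3)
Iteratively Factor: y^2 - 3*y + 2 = (y - 2)*(y - 1)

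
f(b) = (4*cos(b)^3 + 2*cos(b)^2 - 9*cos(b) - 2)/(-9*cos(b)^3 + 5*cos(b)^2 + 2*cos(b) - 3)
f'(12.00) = -3.22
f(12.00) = 1.83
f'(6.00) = -1.36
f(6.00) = 1.18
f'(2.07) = -9.44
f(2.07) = -1.28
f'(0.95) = 0.58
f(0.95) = 3.01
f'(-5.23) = -2.35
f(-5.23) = 2.92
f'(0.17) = 0.77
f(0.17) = 1.06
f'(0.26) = 1.24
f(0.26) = 1.15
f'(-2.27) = 1236.24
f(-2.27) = 19.38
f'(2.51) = -4.70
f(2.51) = 1.32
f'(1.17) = -4.66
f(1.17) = 2.49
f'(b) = (-27*sin(b)*cos(b)^2 + 10*sin(b)*cos(b) + 2*sin(b))*(4*cos(b)^3 + 2*cos(b)^2 - 9*cos(b) - 2)/(-9*cos(b)^3 + 5*cos(b)^2 + 2*cos(b) - 3)^2 + (-12*sin(b)*cos(b)^2 - 4*sin(b)*cos(b) + 9*sin(b))/(-9*cos(b)^3 + 5*cos(b)^2 + 2*cos(b) - 3)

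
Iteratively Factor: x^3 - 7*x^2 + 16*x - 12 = (x - 3)*(x^2 - 4*x + 4) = (x - 3)*(x - 2)*(x - 2)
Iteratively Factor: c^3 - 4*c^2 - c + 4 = (c + 1)*(c^2 - 5*c + 4) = (c - 4)*(c + 1)*(c - 1)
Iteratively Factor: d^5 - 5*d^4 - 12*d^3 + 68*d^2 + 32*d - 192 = (d - 2)*(d^4 - 3*d^3 - 18*d^2 + 32*d + 96) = (d - 2)*(d + 3)*(d^3 - 6*d^2 + 32) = (d - 4)*(d - 2)*(d + 3)*(d^2 - 2*d - 8) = (d - 4)^2*(d - 2)*(d + 3)*(d + 2)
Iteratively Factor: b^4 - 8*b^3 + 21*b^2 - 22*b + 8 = (b - 4)*(b^3 - 4*b^2 + 5*b - 2) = (b - 4)*(b - 2)*(b^2 - 2*b + 1) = (b - 4)*(b - 2)*(b - 1)*(b - 1)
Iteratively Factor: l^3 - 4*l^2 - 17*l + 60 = (l - 5)*(l^2 + l - 12) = (l - 5)*(l + 4)*(l - 3)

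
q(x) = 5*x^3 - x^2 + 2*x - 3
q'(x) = 15*x^2 - 2*x + 2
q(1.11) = 4.83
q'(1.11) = 18.26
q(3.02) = 131.64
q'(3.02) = 132.77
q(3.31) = 173.99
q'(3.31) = 159.72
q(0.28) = -2.41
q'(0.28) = 2.62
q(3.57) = 218.89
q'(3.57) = 186.03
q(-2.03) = -53.01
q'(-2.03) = 67.87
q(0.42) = -1.97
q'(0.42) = 3.81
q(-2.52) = -94.41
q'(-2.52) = 102.30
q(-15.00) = -17133.00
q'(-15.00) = 3407.00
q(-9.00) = -3747.00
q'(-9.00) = 1235.00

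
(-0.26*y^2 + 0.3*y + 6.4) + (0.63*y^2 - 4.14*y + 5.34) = 0.37*y^2 - 3.84*y + 11.74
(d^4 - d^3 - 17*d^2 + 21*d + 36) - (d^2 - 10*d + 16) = d^4 - d^3 - 18*d^2 + 31*d + 20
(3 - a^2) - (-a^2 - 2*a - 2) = 2*a + 5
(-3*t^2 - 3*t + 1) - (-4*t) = -3*t^2 + t + 1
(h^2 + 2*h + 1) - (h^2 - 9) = 2*h + 10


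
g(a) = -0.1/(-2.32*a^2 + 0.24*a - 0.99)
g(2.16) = 0.01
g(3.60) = 0.00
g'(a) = -0.1*(4.64*a - 0.24)/(-2.32*a^2 + 0.24*a - 0.99)^2 = (0.024 - 0.464*a)/(2.32*a^2 - 0.24*a + 0.99)^2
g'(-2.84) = 0.00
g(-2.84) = 0.00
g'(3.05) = -0.00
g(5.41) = 0.00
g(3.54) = 0.00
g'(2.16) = -0.01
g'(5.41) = -0.00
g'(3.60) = -0.00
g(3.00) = 0.00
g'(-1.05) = 0.04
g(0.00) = 0.10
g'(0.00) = 0.02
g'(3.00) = -0.00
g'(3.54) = -0.00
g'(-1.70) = 0.01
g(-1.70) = 0.01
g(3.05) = 0.00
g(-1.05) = 0.03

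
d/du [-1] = 0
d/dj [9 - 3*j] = -3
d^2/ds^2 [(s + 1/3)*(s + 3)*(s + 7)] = 6*s + 62/3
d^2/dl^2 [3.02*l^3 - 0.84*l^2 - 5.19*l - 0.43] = 18.12*l - 1.68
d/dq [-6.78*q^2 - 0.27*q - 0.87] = -13.56*q - 0.27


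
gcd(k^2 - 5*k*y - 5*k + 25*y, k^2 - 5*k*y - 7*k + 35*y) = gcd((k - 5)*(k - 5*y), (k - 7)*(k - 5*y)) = -k + 5*y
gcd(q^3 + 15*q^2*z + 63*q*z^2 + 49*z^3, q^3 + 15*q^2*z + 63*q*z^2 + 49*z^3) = q^3 + 15*q^2*z + 63*q*z^2 + 49*z^3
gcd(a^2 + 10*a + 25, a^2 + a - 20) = a + 5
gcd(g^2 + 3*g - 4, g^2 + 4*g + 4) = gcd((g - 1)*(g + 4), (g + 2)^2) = 1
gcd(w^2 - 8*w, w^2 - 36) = 1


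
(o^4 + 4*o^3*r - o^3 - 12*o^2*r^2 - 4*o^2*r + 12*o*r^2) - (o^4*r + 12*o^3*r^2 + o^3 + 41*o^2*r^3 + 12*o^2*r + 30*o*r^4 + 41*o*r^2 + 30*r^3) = -o^4*r + o^4 - 12*o^3*r^2 + 4*o^3*r - 2*o^3 - 41*o^2*r^3 - 12*o^2*r^2 - 16*o^2*r - 30*o*r^4 - 29*o*r^2 - 30*r^3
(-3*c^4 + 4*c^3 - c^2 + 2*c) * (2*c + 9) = -6*c^5 - 19*c^4 + 34*c^3 - 5*c^2 + 18*c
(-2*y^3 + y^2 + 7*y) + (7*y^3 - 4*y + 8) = 5*y^3 + y^2 + 3*y + 8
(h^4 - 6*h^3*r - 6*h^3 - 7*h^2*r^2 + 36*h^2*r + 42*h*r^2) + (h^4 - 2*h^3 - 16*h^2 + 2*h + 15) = 2*h^4 - 6*h^3*r - 8*h^3 - 7*h^2*r^2 + 36*h^2*r - 16*h^2 + 42*h*r^2 + 2*h + 15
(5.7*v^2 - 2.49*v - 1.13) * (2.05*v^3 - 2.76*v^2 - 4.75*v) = 11.685*v^5 - 20.8365*v^4 - 22.5191*v^3 + 14.9463*v^2 + 5.3675*v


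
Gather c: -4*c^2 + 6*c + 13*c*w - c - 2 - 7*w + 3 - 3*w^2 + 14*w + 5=-4*c^2 + c*(13*w + 5) - 3*w^2 + 7*w + 6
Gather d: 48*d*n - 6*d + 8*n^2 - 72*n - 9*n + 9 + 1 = d*(48*n - 6) + 8*n^2 - 81*n + 10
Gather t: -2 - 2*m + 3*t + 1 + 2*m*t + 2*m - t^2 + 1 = -t^2 + t*(2*m + 3)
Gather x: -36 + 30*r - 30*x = 30*r - 30*x - 36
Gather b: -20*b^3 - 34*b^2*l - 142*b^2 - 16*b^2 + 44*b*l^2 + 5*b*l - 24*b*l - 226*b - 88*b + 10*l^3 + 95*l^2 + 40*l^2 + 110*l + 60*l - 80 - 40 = -20*b^3 + b^2*(-34*l - 158) + b*(44*l^2 - 19*l - 314) + 10*l^3 + 135*l^2 + 170*l - 120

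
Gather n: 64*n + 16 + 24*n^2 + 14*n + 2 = 24*n^2 + 78*n + 18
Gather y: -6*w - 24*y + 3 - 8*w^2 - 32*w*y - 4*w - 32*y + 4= -8*w^2 - 10*w + y*(-32*w - 56) + 7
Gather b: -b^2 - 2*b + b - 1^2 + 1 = -b^2 - b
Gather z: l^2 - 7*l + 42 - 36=l^2 - 7*l + 6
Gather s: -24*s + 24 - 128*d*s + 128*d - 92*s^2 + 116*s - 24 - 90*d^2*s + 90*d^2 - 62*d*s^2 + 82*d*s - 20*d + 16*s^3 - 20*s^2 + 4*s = 90*d^2 + 108*d + 16*s^3 + s^2*(-62*d - 112) + s*(-90*d^2 - 46*d + 96)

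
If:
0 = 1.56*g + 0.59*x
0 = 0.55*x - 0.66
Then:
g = -0.45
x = 1.20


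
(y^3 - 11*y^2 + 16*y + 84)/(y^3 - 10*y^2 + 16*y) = (y^3 - 11*y^2 + 16*y + 84)/(y*(y^2 - 10*y + 16))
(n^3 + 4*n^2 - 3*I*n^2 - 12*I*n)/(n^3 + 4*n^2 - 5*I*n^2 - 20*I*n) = (n - 3*I)/(n - 5*I)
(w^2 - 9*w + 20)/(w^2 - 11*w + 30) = (w - 4)/(w - 6)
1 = 1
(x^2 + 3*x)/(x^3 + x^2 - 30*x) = (x + 3)/(x^2 + x - 30)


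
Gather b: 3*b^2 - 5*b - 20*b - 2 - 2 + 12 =3*b^2 - 25*b + 8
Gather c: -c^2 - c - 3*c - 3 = -c^2 - 4*c - 3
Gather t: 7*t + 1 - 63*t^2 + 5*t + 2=-63*t^2 + 12*t + 3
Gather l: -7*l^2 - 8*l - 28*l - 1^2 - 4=-7*l^2 - 36*l - 5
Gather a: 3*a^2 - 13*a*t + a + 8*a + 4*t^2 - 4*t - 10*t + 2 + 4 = 3*a^2 + a*(9 - 13*t) + 4*t^2 - 14*t + 6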